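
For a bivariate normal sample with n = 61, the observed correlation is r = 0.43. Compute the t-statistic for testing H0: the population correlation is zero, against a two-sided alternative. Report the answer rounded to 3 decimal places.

3.658

t = r·√(n−2) / √(1−r²) with r = 0.43, n = 61
  = 0.43·√59 / √(1 − 0.1849)
  = 0.43·7.681146 / 0.902829
  = 3.302893 / 0.902829 = 3.658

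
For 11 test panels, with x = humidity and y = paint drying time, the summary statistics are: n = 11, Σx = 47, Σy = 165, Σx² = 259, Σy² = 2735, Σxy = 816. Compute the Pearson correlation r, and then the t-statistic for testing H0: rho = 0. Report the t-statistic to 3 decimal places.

S_xy = nΣxy − ΣxΣy = 11·816 − 47·165 = 8976 − 7755 = 1221
S_xx = nΣx² − (Σx)² = 11·259 − 47² = 2849 − 2209 = 640
S_yy = nΣy² − (Σy)² = 11·2735 − 165² = 30085 − 27225 = 2860
r = S_xy / √(S_xx·S_yy) = 1221 / √(640·2860) = 1221 / √1830400 = 1221 / 1352.9228 = 0.9025
t = r·√(n−2)/√(1−r²) = 0.9025·√9 / √(1−0.814506) = 2.707500 / 0.430690 = 6.286

6.286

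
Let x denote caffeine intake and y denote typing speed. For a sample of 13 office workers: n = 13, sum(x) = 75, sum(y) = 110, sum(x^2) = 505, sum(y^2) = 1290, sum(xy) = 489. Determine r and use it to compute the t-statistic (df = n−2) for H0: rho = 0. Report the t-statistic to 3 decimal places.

Numerator: nΣxy − (Σx)(Σy) = 13·489 − (75)(110) = -1893
Denominator: √[(nΣx²−(Σx)²)(nΣy²−(Σy)²)]
  nΣx²−(Σx)² = 13·505 − 5625 = 940;  nΣy²−(Σy)² = 13·1290 − 12100 = 4670
  √(940·4670) = √4389800 = 2095.1850
r = -1893 / 2095.1850 = -0.9035
t = r·√(n−2)/√(1−r²) = -0.9035·√11 / √(1−0.816312) = -2.996570 / 0.428588 = -6.992

-6.992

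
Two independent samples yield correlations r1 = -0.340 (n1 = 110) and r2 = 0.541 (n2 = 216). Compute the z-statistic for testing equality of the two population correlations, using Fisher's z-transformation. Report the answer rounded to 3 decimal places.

z1 = atanh(-0.340) = -0.354093,  z2 = atanh(0.541) = 0.605568
SE = √(1/(n1−3) + 1/(n2−3)) = √(1/107 + 1/213) = √(0.0093458 + 0.0046948) = √0.0140406 = 0.118493
z = (z1 − z2)/SE = (-0.354093 − 0.605568) / 0.118493 = -0.959661 / 0.118493 = -8.099

-8.099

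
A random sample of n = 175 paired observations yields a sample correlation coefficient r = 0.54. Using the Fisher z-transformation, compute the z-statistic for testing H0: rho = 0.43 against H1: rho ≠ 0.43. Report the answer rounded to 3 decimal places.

z_r = atanh(0.54) = 0.604156,  z_0 = atanh(0.43) = 0.459897
SE = 1/√(n−3) = 1/√172 = 0.076249
z = (z_r − z_0)/SE = (0.604156 − 0.459897) / 0.076249 = 0.144259 / 0.076249 = 1.892

1.892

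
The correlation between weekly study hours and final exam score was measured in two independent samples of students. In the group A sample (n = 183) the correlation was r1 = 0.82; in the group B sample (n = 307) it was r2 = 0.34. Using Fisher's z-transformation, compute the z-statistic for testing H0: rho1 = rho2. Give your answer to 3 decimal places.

8.535

z1 = atanh(0.82) = 1.156817,  z2 = atanh(0.34) = 0.354093
SE = √(1/(n1−3) + 1/(n2−3)) = √(1/180 + 1/304) = √(0.0055556 + 0.0032895) = √0.0088451 = 0.094048
z = (z1 − z2)/SE = (1.156817 − 0.354093) / 0.094048 = 0.802724 / 0.094048 = 8.535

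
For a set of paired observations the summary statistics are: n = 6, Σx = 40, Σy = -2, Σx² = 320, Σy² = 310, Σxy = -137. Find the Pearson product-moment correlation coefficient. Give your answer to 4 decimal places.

S_xy = nΣxy − ΣxΣy = 6·(-137) − 40·(-2) = -822 − (-80) = -742
S_xx = nΣx² − (Σx)² = 6·320 − 40² = 1920 − 1600 = 320
S_yy = nΣy² − (Σy)² = 6·310 − (-2)² = 1860 − 4 = 1856
r = S_xy / √(S_xx·S_yy) = -742 / √(320·1856) = -742 / √593920 = -742 / 770.6621 = -0.9628

-0.9628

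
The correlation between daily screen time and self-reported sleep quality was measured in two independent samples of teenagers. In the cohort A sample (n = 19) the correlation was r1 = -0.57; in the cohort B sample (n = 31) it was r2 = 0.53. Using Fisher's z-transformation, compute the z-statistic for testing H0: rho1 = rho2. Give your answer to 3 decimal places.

-3.949

Fisher z-transforms: z1 = atanh(-0.57) = -0.647523, z2 = atanh(0.53) = 0.590145; difference d = -1.237668
Var(d) = 1/16 + 1/28 = 0.0625000 + 0.0357143 = 0.0982143
z = d/√Var(d) = -1.237668 / √0.0982143 = -1.237668 / 0.313392 = -3.949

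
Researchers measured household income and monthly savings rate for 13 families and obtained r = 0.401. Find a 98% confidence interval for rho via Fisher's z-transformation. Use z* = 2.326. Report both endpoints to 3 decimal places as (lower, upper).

Fisher z: z_r = atanh(r) = ½·ln((1+0.401)/(1−0.401)) = 0.424840
SE(z) = 1/√(n−3) = 1/√10 = 0.316228
98% ⇒ z* = 2.326; margin = 2.326·0.316228 = 0.735546
CI on z-scale: (-0.310706, 1.160386)
Back-transform: tanh(-0.310706) = -0.301079, tanh(1.160386) = 0.821166

(-0.301, 0.821)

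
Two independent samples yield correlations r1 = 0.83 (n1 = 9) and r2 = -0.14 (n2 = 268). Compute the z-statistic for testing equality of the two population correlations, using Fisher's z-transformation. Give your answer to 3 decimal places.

Fisher z-transforms: z1 = atanh(0.83) = 1.188136, z2 = atanh(-0.14) = -0.140926; difference d = 1.329062
Var(d) = 1/6 + 1/265 = 0.1666667 + 0.0037736 = 0.1704403
z = d/√Var(d) = 1.329062 / √0.1704403 = 1.329062 / 0.412844 = 3.219

3.219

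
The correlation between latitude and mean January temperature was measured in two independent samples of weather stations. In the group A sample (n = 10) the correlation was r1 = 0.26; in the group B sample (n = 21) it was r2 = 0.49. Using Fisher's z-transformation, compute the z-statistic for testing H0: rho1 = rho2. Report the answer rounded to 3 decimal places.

-0.606

Fisher z-transforms: z1 = atanh(0.26) = 0.266108, z2 = atanh(0.49) = 0.536060; difference d = -0.269952
Var(d) = 1/7 + 1/18 = 0.1428571 + 0.0555556 = 0.1984127
z = d/√Var(d) = -0.269952 / √0.1984127 = -0.269952 / 0.445435 = -0.606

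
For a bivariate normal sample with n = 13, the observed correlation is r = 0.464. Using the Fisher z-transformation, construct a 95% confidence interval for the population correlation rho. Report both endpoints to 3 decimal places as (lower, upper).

(-0.117, 0.808)

z_r = atanh(0.464) = 0.502397;  SE = 1/√(n−3) = 1/√10 = 0.316228
z-limits: 0.502397 ± 1.960·0.316228 = 0.502397 ± 0.619807 = [-0.117410, 1.122204]
ρ-limits: (tanh -0.117410, tanh 1.122204) = (-0.117, 0.808)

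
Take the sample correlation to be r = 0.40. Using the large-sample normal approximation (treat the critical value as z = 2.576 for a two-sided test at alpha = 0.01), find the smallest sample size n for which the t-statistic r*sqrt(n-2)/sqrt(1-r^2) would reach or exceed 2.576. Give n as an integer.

Need r·√(n−2)/√(1−r²) ≥ 2.576
√(n−2) ≥ 2.576·√(1−0.1600) / 0.40 = 2.576·0.916515 / 0.40 = 5.9024
n−2 ≥ 34.8383  ⇒  n ≥ 36.8383
Smallest integer n = 37

37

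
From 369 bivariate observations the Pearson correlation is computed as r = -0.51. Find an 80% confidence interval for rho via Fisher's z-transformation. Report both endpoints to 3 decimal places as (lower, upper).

(-0.558, -0.459)

z_r = atanh(-0.51) = -0.562730;  SE = 1/√(n−3) = 1/√366 = 0.052271
z-limits: -0.562730 ± 1.282·0.052271 = -0.562730 ± 0.067011 = [-0.629741, -0.495719]
ρ-limits: (tanh -0.629741, tanh -0.495719) = (-0.558, -0.459)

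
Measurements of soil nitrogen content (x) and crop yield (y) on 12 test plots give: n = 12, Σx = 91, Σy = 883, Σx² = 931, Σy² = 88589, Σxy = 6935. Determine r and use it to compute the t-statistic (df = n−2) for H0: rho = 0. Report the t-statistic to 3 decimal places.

Numerator: nΣxy − (Σx)(Σy) = 12·6935 − (91)(883) = 2867
Denominator: √[(nΣx²−(Σx)²)(nΣy²−(Σy)²)]
  nΣx²−(Σx)² = 12·931 − 8281 = 2891;  nΣy²−(Σy)² = 12·88589 − 779689 = 283379
  √(2891·283379) = √819248689 = 28622.5207
r = 2867 / 28622.5207 = 0.1002
t = r·√(n−2)/√(1−r²) = 0.1002·√10 / √(1−0.010040) = 0.316860 / 0.994967 = 0.318

0.318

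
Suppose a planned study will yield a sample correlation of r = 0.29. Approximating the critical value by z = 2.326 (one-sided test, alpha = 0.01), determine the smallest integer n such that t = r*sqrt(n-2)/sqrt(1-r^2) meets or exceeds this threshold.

61

Need r·√(n−2)/√(1−r²) ≥ 2.326
√(n−2) ≥ 2.326·√(1−0.0841) / 0.29 = 2.326·0.957027 / 0.29 = 7.6760
n−2 ≥ 58.9210  ⇒  n ≥ 60.9210
Smallest integer n = 61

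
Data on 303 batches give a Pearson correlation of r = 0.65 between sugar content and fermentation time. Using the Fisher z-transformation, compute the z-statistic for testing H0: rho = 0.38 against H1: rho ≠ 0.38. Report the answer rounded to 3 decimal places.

6.499

z_r = atanh(0.65) = 0.775299,  z_0 = atanh(0.38) = 0.400060
SE = 1/√(n−3) = 1/√300 = 0.057735
z = (z_r − z_0)/SE = (0.775299 − 0.400060) / 0.057735 = 0.375239 / 0.057735 = 6.499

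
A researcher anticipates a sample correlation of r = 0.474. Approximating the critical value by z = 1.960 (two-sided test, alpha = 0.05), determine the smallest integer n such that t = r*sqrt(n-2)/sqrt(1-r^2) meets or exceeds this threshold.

16

Need r·√(n−2)/√(1−r²) ≥ 1.960
√(n−2) ≥ 1.960·√(1−0.224676) / 0.474 = 1.960·0.880525 / 0.474 = 3.6410
n−2 ≥ 13.2569  ⇒  n ≥ 15.2569
Smallest integer n = 16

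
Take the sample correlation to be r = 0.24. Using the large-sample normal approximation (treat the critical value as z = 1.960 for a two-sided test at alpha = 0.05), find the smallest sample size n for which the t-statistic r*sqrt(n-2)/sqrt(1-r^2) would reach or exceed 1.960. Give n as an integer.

65

Need r·√(n−2)/√(1−r²) ≥ 1.960
√(n−2) ≥ 1.960·√(1−0.0576) / 0.24 = 1.960·0.970773 / 0.24 = 7.9280
n−2 ≥ 62.8532  ⇒  n ≥ 64.8532
Smallest integer n = 65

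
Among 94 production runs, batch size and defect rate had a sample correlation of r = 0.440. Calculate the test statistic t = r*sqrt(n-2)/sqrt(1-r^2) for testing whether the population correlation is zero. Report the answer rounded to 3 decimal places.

1 − r² = 1 − 0.193600 = 0.806400;  √(1−r²) = 0.897998
√(n−2) = √92 = 9.591663
t = r·√(n−2)/√(1−r²) = 0.440 · 9.591663 / 0.897998 = 4.700

4.700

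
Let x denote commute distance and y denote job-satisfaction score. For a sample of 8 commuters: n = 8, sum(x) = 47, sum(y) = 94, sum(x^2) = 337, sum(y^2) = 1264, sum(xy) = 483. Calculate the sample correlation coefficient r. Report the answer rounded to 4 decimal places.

-0.7028

S_xy = nΣxy − ΣxΣy = 8·483 − 47·94 = 3864 − 4418 = -554
S_xx = nΣx² − (Σx)² = 8·337 − 47² = 2696 − 2209 = 487
S_yy = nΣy² − (Σy)² = 8·1264 − 94² = 10112 − 8836 = 1276
r = S_xy / √(S_xx·S_yy) = -554 / √(487·1276) = -554 / √621412 = -554 / 788.2969 = -0.7028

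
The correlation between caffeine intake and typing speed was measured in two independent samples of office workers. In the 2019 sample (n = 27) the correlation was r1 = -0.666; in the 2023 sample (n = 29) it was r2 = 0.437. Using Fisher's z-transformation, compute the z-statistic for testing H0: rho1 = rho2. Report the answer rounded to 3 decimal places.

Fisher z-transforms: z1 = atanh(-0.666) = -0.803520, z2 = atanh(0.437) = 0.468517; difference d = -1.272037
Var(d) = 1/24 + 1/26 = 0.0416667 + 0.0384615 = 0.0801282
z = d/√Var(d) = -1.272037 / √0.0801282 = -1.272037 / 0.283069 = -4.494

-4.494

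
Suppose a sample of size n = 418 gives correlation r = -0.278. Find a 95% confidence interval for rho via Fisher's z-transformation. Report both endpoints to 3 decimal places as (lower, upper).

(-0.364, -0.187)

z_r = atanh(-0.278) = -0.285513;  SE = 1/√(n−3) = 1/√415 = 0.049088
z-limits: -0.285513 ± 1.960·0.049088 = -0.285513 ± 0.096212 = [-0.381725, -0.189301]
ρ-limits: (tanh -0.381725, tanh -0.189301) = (-0.364, -0.187)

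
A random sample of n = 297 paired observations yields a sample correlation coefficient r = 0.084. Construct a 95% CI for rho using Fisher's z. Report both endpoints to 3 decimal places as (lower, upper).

(-0.030, 0.196)

Fisher z: z_r = atanh(r) = ½·ln((1+0.084)/(1−0.084)) = 0.084198
SE(z) = 1/√(n−3) = 1/√294 = 0.058321
95% ⇒ z* = 1.960; margin = 1.960·0.058321 = 0.114309
CI on z-scale: (-0.030111, 0.198507)
Back-transform: tanh(-0.030111) = -0.030102, tanh(0.198507) = 0.195940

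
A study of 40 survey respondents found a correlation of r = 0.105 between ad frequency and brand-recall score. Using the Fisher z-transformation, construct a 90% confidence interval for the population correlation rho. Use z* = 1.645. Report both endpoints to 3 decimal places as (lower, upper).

z_r = atanh(0.105) = 0.105388;  SE = 1/√(n−3) = 1/√37 = 0.164399
z-limits: 0.105388 ± 1.645·0.164399 = 0.105388 ± 0.270436 = [-0.165048, 0.375824]
ρ-limits: (tanh -0.165048, tanh 0.375824) = (-0.164, 0.359)

(-0.164, 0.359)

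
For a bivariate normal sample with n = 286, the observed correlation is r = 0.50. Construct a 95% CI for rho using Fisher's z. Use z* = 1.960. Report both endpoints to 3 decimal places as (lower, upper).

(0.408, 0.582)

z_r = atanh(0.50) = 0.549306;  SE = 1/√(n−3) = 1/√283 = 0.059444
z-limits: 0.549306 ± 1.960·0.059444 = 0.549306 ± 0.116510 = [0.432796, 0.665816]
ρ-limits: (tanh 0.432796, tanh 0.665816) = (0.408, 0.582)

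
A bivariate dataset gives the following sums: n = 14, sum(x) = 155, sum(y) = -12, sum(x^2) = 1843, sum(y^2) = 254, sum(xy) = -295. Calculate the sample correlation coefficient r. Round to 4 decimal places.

-0.9219

Numerator: nΣxy − (Σx)(Σy) = 14·(-295) − (155)(-12) = -2270
Denominator: √[(nΣx²−(Σx)²)(nΣy²−(Σy)²)]
  nΣx²−(Σx)² = 14·1843 − 24025 = 1777;  nΣy²−(Σy)² = 14·254 − 144 = 3412
  √(1777·3412) = √6063124 = 2462.3412
r = -2270 / 2462.3412 = -0.9219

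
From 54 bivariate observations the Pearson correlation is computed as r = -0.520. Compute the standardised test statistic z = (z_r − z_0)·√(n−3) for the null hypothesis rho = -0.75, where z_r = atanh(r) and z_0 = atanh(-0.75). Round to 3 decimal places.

2.832

z_r = atanh(-0.520) = -0.576340,  z_0 = atanh(-0.75) = -0.972955
SE = 1/√(n−3) = 1/√51 = 0.140028
z = (z_r − z_0)/SE = (-0.576340 − (-0.972955)) / 0.140028 = 0.396615 / 0.140028 = 2.832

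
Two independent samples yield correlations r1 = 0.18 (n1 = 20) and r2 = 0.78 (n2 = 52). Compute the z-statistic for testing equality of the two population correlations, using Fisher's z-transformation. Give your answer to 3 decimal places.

-3.067

Fisher z-transforms: z1 = atanh(0.18) = 0.181983, z2 = atanh(0.78) = 1.045371; difference d = -0.863388
Var(d) = 1/17 + 1/49 = 0.0588235 + 0.0204082 = 0.0792317
z = d/√Var(d) = -0.863388 / √0.0792317 = -0.863388 / 0.281481 = -3.067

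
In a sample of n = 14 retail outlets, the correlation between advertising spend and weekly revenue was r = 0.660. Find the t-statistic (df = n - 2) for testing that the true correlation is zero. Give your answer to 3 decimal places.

3.043

1 − r² = 1 − 0.435600 = 0.564400;  √(1−r²) = 0.751266
√(n−2) = √12 = 3.464102
t = r·√(n−2)/√(1−r²) = 0.660 · 3.464102 / 0.751266 = 3.043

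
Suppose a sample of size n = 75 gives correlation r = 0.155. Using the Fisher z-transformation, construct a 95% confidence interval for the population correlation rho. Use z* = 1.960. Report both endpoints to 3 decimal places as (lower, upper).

(-0.075, 0.369)

Fisher z: z_r = atanh(r) = ½·ln((1+0.155)/(1−0.155)) = 0.156259
SE(z) = 1/√(n−3) = 1/√72 = 0.117851
95% ⇒ z* = 1.960; margin = 1.960·0.117851 = 0.230988
CI on z-scale: (-0.074729, 0.387247)
Back-transform: tanh(-0.074729) = -0.074590, tanh(0.387247) = 0.368984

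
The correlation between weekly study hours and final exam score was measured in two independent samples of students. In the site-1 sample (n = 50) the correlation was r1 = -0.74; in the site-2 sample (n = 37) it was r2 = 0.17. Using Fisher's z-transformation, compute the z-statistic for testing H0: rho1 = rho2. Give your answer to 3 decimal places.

-4.984

z1 = atanh(-0.74) = -0.950479,  z2 = atanh(0.17) = 0.171667
SE = √(1/(n1−3) + 1/(n2−3)) = √(1/47 + 1/34) = √(0.0212766 + 0.0294118) = √0.0506884 = 0.225141
z = (z1 − z2)/SE = (-0.950479 − 0.171667) / 0.225141 = -1.122146 / 0.225141 = -4.984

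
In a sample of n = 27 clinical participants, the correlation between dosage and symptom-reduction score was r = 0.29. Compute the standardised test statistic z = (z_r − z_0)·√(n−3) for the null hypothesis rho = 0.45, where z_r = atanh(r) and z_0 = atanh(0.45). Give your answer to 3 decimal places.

-0.912

z_r = atanh(0.29) = 0.298566,  z_0 = atanh(0.45) = 0.484700
SE = 1/√(n−3) = 1/√24 = 0.204124
z = (z_r − z_0)/SE = (0.298566 − 0.484700) / 0.204124 = -0.186134 / 0.204124 = -0.912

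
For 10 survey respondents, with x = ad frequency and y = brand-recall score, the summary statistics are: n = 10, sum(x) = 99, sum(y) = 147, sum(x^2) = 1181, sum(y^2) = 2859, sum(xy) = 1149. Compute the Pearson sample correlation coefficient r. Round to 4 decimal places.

-0.8179

Numerator: nΣxy − (Σx)(Σy) = 10·1149 − (99)(147) = -3063
Denominator: √[(nΣx²−(Σx)²)(nΣy²−(Σy)²)]
  nΣx²−(Σx)² = 10·1181 − 9801 = 2009;  nΣy²−(Σy)² = 10·2859 − 21609 = 6981
  √(2009·6981) = √14024829 = 3744.9738
r = -3063 / 3744.9738 = -0.8179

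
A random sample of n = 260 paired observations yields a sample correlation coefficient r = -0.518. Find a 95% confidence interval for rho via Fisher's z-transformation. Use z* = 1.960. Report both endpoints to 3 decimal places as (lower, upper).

(-0.602, -0.423)

z_r = atanh(-0.518) = -0.573602;  SE = 1/√(n−3) = 1/√257 = 0.062378
z-limits: -0.573602 ± 1.960·0.062378 = -0.573602 ± 0.122261 = [-0.695863, -0.451341]
ρ-limits: (tanh -0.695863, tanh -0.451341) = (-0.602, -0.423)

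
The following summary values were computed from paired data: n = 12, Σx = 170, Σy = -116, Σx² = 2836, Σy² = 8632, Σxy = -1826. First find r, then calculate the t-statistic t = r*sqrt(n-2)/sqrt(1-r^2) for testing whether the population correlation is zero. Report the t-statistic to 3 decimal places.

S_xy = nΣxy − ΣxΣy = 12·(-1826) − 170·(-116) = -21912 − (-19720) = -2192
S_xx = nΣx² − (Σx)² = 12·2836 − 170² = 34032 − 28900 = 5132
S_yy = nΣy² − (Σy)² = 12·8632 − (-116)² = 103584 − 13456 = 90128
r = S_xy / √(S_xx·S_yy) = -2192 / √(5132·90128) = -2192 / √462536896 = -2192 / 21506.6710 = -0.1019
t = r·√(n−2)/√(1−r²) = -0.1019·√10 / √(1−0.010384) = -0.322236 / 0.994794 = -0.324

-0.324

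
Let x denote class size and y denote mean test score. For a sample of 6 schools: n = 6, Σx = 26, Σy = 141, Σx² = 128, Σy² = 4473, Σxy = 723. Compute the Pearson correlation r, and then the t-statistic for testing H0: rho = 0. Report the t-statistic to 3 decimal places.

S_xy = nΣxy − ΣxΣy = 6·723 − 26·141 = 4338 − 3666 = 672
S_xx = nΣx² − (Σx)² = 6·128 − 26² = 768 − 676 = 92
S_yy = nΣy² − (Σy)² = 6·4473 − 141² = 26838 − 19881 = 6957
r = S_xy / √(S_xx·S_yy) = 672 / √(92·6957) = 672 / √640044 = 672 / 800.0275 = 0.8400
t = r·√(n−2)/√(1−r²) = 0.8400·√4 / √(1−0.705600) = 1.680000 / 0.542586 = 3.096

3.096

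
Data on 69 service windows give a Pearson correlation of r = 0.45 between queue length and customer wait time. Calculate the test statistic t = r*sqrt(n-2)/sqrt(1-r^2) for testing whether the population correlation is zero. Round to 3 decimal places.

t = r·√(n−2) / √(1−r²) with r = 0.45, n = 69
  = 0.45·√67 / √(1 − 0.2025)
  = 0.45·8.185353 / 0.893029
  = 3.683409 / 0.893029 = 4.125

4.125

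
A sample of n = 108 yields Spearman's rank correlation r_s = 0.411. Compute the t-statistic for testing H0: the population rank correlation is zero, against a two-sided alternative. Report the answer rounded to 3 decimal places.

t = r_s·√(n−2) / √(1−r_s²) with r_s = 0.411, n = 108
  = 0.411·√106 / √(1 − 0.168921)
  = 0.411·10.295630 / 0.911635
  = 4.231504 / 0.911635 = 4.642

4.642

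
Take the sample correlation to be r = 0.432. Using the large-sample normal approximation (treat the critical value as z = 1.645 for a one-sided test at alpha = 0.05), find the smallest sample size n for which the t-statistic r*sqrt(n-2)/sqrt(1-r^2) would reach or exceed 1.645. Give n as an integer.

14

r√(n−2)/√(1−r²) ≥ 1.645  ⇔  n−2 ≥ (1.645)²·(1−r²)/r²
(1−r²)/r² = (1−0.186624)/0.186624 = 4.3584
n ≥ 2 + 2.706025·4.3584 = 2 + 11.7939 = 13.7939
⌈13.7939⌉ = 14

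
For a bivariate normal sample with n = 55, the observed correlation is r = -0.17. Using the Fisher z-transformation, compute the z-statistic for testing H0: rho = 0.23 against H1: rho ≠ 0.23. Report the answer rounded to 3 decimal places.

-2.927

Fisher z: atanh(-0.17) = -0.171667, atanh(0.23) = 0.234189
z = (z_r − z_0)·√(n−3) = (-0.171667 − 0.234189)·√52 = -0.405856 · 7.211103 = -2.927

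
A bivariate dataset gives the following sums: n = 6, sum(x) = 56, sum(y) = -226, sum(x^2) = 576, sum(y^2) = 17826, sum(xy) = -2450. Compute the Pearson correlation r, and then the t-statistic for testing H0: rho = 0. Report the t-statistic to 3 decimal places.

-1.104

S_xy = nΣxy − ΣxΣy = 6·(-2450) − 56·(-226) = -14700 − (-12656) = -2044
S_xx = nΣx² − (Σx)² = 6·576 − 56² = 3456 − 3136 = 320
S_yy = nΣy² − (Σy)² = 6·17826 − (-226)² = 106956 − 51076 = 55880
r = S_xy / √(S_xx·S_yy) = -2044 / √(320·55880) = -2044 / √17881600 = -2044 / 4228.6641 = -0.4834
t = r·√(n−2)/√(1−r²) = -0.4834·√4 / √(1−0.233676) = -0.966800 / 0.875399 = -1.104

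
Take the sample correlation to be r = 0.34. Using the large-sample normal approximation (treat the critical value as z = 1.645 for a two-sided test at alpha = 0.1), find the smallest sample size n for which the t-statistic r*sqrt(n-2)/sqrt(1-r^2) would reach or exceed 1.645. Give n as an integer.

23

r√(n−2)/√(1−r²) ≥ 1.645  ⇔  n−2 ≥ (1.645)²·(1−r²)/r²
(1−r²)/r² = (1−0.1156)/0.1156 = 7.6505
n ≥ 2 + 2.706025·7.6505 = 2 + 20.7024 = 22.7024
⌈22.7024⌉ = 23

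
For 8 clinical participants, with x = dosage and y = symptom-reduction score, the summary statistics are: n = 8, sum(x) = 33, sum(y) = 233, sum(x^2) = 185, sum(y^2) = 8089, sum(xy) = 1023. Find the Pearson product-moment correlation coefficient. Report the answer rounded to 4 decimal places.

0.2452

Numerator: nΣxy − (Σx)(Σy) = 8·1023 − (33)(233) = 495
Denominator: √[(nΣx²−(Σx)²)(nΣy²−(Σy)²)]
  nΣx²−(Σx)² = 8·185 − 1089 = 391;  nΣy²−(Σy)² = 8·8089 − 54289 = 10423
  √(391·10423) = √4075393 = 2018.7603
r = 495 / 2018.7603 = 0.2452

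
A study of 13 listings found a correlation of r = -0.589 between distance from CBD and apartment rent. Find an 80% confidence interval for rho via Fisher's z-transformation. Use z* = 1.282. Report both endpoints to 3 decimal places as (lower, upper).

z_r = atanh(-0.589) = -0.676133;  SE = 1/√(n−3) = 1/√10 = 0.316228
z-limits: -0.676133 ± 1.282·0.316228 = -0.676133 ± 0.405404 = [-1.081537, -0.270729]
ρ-limits: (tanh -1.081537, tanh -0.270729) = (-0.794, -0.264)

(-0.794, -0.264)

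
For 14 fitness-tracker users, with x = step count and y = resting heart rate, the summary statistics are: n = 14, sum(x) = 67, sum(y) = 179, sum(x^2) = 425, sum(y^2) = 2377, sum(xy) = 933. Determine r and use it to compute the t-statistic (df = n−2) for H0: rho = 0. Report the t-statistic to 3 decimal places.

4.543

S_xy = nΣxy − ΣxΣy = 14·933 − 67·179 = 13062 − 11993 = 1069
S_xx = nΣx² − (Σx)² = 14·425 − 67² = 5950 − 4489 = 1461
S_yy = nΣy² − (Σy)² = 14·2377 − 179² = 33278 − 32041 = 1237
r = S_xy / √(S_xx·S_yy) = 1069 / √(1461·1237) = 1069 / √1807257 = 1069 / 1344.3426 = 0.7952
t = r·√(n−2)/√(1−r²) = 0.7952·√12 / √(1−0.632343) = 2.754654 / 0.606347 = 4.543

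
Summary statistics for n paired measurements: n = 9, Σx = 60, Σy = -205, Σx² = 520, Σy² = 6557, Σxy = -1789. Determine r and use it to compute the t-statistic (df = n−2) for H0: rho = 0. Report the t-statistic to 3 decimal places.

S_xy = nΣxy − ΣxΣy = 9·(-1789) − 60·(-205) = -16101 − (-12300) = -3801
S_xx = nΣx² − (Σx)² = 9·520 − 60² = 4680 − 3600 = 1080
S_yy = nΣy² − (Σy)² = 9·6557 − (-205)² = 59013 − 42025 = 16988
r = S_xy / √(S_xx·S_yy) = -3801 / √(1080·16988) = -3801 / √18347040 = -3801 / 4283.3445 = -0.8874
t = r·√(n−2)/√(1−r²) = -0.8874·√7 / √(1−0.787479) = -2.347840 / 0.461000 = -5.093

-5.093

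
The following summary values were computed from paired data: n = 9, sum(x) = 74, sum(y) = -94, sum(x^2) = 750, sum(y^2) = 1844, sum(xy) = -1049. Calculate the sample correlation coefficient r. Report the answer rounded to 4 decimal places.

-0.7903

Numerator: nΣxy − (Σx)(Σy) = 9·(-1049) − (74)(-94) = -2485
Denominator: √[(nΣx²−(Σx)²)(nΣy²−(Σy)²)]
  nΣx²−(Σx)² = 9·750 − 5476 = 1274;  nΣy²−(Σy)² = 9·1844 − 8836 = 7760
  √(1274·7760) = √9886240 = 3144.2392
r = -2485 / 3144.2392 = -0.7903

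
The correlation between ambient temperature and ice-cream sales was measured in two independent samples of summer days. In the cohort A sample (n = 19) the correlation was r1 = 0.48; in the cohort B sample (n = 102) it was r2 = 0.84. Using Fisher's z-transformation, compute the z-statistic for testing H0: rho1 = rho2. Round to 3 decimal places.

Fisher z-transforms: z1 = atanh(0.48) = 0.522984, z2 = atanh(0.84) = 1.221174; difference d = -0.698190
Var(d) = 1/16 + 1/99 = 0.0625000 + 0.0101010 = 0.0726010
z = d/√Var(d) = -0.698190 / √0.0726010 = -0.698190 / 0.269446 = -2.591

-2.591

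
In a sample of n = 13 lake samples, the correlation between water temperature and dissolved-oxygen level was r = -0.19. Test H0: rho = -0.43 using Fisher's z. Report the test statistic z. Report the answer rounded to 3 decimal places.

Fisher z: atanh(-0.19) = -0.192337, atanh(-0.43) = -0.459897
z = (z_r − z_0)·√(n−3) = (-0.192337 − (-0.459897))·√10 = 0.267560 · 3.162278 = 0.846

0.846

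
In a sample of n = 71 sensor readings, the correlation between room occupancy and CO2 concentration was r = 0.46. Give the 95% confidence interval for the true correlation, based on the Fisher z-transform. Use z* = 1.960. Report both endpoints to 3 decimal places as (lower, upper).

z_r = atanh(0.46) = 0.497311;  SE = 1/√(n−3) = 1/√68 = 0.121268
z-limits: 0.497311 ± 1.960·0.121268 = 0.497311 ± 0.237685 = [0.259626, 0.734996]
ρ-limits: (tanh 0.259626, tanh 0.734996) = (0.254, 0.626)

(0.254, 0.626)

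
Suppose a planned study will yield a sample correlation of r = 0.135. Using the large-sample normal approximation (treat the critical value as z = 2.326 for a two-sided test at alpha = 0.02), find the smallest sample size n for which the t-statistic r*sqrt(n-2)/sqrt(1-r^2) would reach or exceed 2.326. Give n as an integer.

294

r√(n−2)/√(1−r²) ≥ 2.326  ⇔  n−2 ≥ (2.326)²·(1−r²)/r²
(1−r²)/r² = (1−0.018225)/0.018225 = 53.8697
n ≥ 2 + 5.410276·53.8697 = 2 + 291.4499 = 293.4499
⌈293.4499⌉ = 294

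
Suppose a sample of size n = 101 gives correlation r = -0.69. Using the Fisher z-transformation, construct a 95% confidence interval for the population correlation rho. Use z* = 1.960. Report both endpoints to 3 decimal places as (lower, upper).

(-0.780, -0.572)

Fisher z: z_r = atanh(r) = ½·ln((1+(-0.69))/(1−(-0.69))) = -0.847956
SE(z) = 1/√(n−3) = 1/√98 = 0.101015
95% ⇒ z* = 1.960; margin = 1.960·0.101015 = 0.197989
CI on z-scale: (-1.045945, -0.649967)
Back-transform: tanh(-1.045945) = -0.780225, tanh(-0.649967) = -0.571648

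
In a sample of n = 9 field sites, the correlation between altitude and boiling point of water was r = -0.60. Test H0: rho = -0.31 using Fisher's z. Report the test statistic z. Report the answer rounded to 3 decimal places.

Fisher z: atanh(-0.60) = -0.693147, atanh(-0.31) = -0.320545
z = (z_r − z_0)·√(n−3) = (-0.693147 − (-0.320545))·√6 = -0.372602 · 2.449490 = -0.913

-0.913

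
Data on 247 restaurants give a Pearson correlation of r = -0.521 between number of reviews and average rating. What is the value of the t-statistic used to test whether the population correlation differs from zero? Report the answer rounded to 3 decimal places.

-9.554

t = r·√(n−2) / √(1−r²) with r = -0.521, n = 247
  = -0.521·√245 / √(1 − 0.271441)
  = -0.521·15.652476 / 0.853557
  = -8.154940 / 0.853557 = -9.554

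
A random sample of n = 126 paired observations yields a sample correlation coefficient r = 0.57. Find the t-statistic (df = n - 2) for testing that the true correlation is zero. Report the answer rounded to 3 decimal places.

t = r·√(n−2) / √(1−r²) with r = 0.57, n = 126
  = 0.57·√124 / √(1 − 0.3249)
  = 0.57·11.135529 / 0.821645
  = 6.347252 / 0.821645 = 7.725

7.725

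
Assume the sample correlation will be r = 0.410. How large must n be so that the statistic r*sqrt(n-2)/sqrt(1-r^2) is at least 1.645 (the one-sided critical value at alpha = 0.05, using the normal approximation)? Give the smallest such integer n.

r√(n−2)/√(1−r²) ≥ 1.645  ⇔  n−2 ≥ (1.645)²·(1−r²)/r²
(1−r²)/r² = (1−0.168100)/0.168100 = 4.9488
n ≥ 2 + 2.706025·4.9488 = 2 + 13.3916 = 15.3916
⌈15.3916⌉ = 16

16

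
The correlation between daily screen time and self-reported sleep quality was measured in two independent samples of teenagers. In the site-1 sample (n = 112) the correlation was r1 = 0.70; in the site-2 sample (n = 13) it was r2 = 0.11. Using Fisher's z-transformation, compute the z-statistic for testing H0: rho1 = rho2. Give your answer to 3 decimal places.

z1 = atanh(0.70) = 0.867301,  z2 = atanh(0.11) = 0.110447
SE = √(1/(n1−3) + 1/(n2−3)) = √(1/109 + 1/10) = √(0.0091743 + 0.1000000) = √0.1091743 = 0.330415
z = (z1 − z2)/SE = (0.867301 − 0.110447) / 0.330415 = 0.756854 / 0.330415 = 2.291

2.291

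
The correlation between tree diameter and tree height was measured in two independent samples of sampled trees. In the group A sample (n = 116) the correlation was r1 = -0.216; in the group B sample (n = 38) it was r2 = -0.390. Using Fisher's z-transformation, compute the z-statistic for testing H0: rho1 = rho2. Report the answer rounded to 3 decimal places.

z1 = atanh(-0.216) = -0.219457,  z2 = atanh(-0.390) = -0.411800
SE = √(1/(n1−3) + 1/(n2−3)) = √(1/113 + 1/35) = √(0.0088496 + 0.0285714) = √0.0374210 = 0.193445
z = (z1 − z2)/SE = (-0.219457 − (-0.411800)) / 0.193445 = 0.192343 / 0.193445 = 0.994

0.994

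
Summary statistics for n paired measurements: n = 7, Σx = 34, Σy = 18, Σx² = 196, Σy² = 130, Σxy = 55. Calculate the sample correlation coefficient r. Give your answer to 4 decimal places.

-0.6380

S_xy = nΣxy − ΣxΣy = 7·55 − 34·18 = 385 − 612 = -227
S_xx = nΣx² − (Σx)² = 7·196 − 34² = 1372 − 1156 = 216
S_yy = nΣy² − (Σy)² = 7·130 − 18² = 910 − 324 = 586
r = S_xy / √(S_xx·S_yy) = -227 / √(216·586) = -227 / √126576 = -227 / 355.7752 = -0.6380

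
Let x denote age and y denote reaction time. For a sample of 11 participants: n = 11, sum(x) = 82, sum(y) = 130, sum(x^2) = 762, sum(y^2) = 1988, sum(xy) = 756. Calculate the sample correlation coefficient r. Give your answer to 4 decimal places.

-0.8167

Numerator: nΣxy − (Σx)(Σy) = 11·756 − (82)(130) = -2344
Denominator: √[(nΣx²−(Σx)²)(nΣy²−(Σy)²)]
  nΣx²−(Σx)² = 11·762 − 6724 = 1658;  nΣy²−(Σy)² = 11·1988 − 16900 = 4968
  √(1658·4968) = √8236944 = 2870.0077
r = -2344 / 2870.0077 = -0.8167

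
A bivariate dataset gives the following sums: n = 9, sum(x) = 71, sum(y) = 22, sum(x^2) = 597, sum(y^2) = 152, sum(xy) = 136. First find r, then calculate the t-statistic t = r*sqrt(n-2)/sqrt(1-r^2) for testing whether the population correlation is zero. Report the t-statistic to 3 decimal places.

-2.112

Numerator: nΣxy − (Σx)(Σy) = 9·136 − (71)(22) = -338
Denominator: √[(nΣx²−(Σx)²)(nΣy²−(Σy)²)]
  nΣx²−(Σx)² = 9·597 − 5041 = 332;  nΣy²−(Σy)² = 9·152 − 484 = 884
  √(332·884) = √293488 = 541.7453
r = -338 / 541.7453 = -0.6239
t = r·√(n−2)/√(1−r²) = -0.6239·√7 / √(1−0.389251) = -1.650684 / 0.781504 = -2.112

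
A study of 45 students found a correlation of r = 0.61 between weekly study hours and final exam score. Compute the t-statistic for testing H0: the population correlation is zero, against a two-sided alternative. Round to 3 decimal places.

t = r·√(n−2) / √(1−r²) with r = 0.61, n = 45
  = 0.61·√43 / √(1 − 0.3721)
  = 0.61·6.557439 / 0.792401
  = 4.000038 / 0.792401 = 5.048

5.048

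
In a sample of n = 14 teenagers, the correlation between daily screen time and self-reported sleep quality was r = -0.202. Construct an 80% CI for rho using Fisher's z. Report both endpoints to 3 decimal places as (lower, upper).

(-0.531, 0.180)

z_r = atanh(-0.202) = -0.204817;  SE = 1/√(n−3) = 1/√11 = 0.301511
z-limits: -0.204817 ± 1.282·0.301511 = -0.204817 ± 0.386537 = [-0.591354, 0.181720]
ρ-limits: (tanh -0.591354, tanh 0.181720) = (-0.531, 0.180)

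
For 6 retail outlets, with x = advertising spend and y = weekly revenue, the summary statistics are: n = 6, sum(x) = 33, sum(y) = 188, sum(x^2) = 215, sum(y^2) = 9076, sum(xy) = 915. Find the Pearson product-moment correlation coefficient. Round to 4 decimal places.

-0.3643

S_xy = nΣxy − ΣxΣy = 6·915 − 33·188 = 5490 − 6204 = -714
S_xx = nΣx² − (Σx)² = 6·215 − 33² = 1290 − 1089 = 201
S_yy = nΣy² − (Σy)² = 6·9076 − 188² = 54456 − 35344 = 19112
r = S_xy / √(S_xx·S_yy) = -714 / √(201·19112) = -714 / √3841512 = -714 / 1959.9776 = -0.3643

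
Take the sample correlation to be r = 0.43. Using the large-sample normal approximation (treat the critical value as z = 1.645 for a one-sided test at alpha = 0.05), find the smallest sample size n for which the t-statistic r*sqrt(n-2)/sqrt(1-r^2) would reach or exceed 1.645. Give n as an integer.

Need r·√(n−2)/√(1−r²) ≥ 1.645
√(n−2) ≥ 1.645·√(1−0.1849) / 0.43 = 1.645·0.902829 / 0.43 = 3.4538
n−2 ≥ 11.9287  ⇒  n ≥ 13.9287
Smallest integer n = 14

14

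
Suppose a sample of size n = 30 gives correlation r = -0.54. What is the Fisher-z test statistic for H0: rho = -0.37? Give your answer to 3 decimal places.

Fisher z: atanh(-0.54) = -0.604156, atanh(-0.37) = -0.388423
z = (z_r − z_0)·√(n−3) = (-0.604156 − (-0.388423))·√27 = -0.215733 · 5.196152 = -1.121

-1.121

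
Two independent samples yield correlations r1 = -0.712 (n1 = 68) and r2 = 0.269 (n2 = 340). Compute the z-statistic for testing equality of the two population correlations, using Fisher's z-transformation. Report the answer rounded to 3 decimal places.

z1 = atanh(-0.712) = -0.891229,  z2 = atanh(0.269) = 0.275786
SE = √(1/(n1−3) + 1/(n2−3)) = √(1/65 + 1/337) = √(0.0153846 + 0.0029674) = √0.0183520 = 0.135470
z = (z1 − z2)/SE = (-0.891229 − 0.275786) / 0.135470 = -1.167015 / 0.135470 = -8.615

-8.615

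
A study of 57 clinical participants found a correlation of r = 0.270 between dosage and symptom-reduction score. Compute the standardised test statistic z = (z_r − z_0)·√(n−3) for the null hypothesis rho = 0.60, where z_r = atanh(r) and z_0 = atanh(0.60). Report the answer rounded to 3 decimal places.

z_r = atanh(0.270) = 0.276864,  z_0 = atanh(0.60) = 0.693147
SE = 1/√(n−3) = 1/√54 = 0.136083
z = (z_r − z_0)/SE = (0.276864 − 0.693147) / 0.136083 = -0.416283 / 0.136083 = -3.059

-3.059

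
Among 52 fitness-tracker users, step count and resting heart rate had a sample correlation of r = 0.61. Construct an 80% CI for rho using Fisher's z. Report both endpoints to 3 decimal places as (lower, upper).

Fisher z: z_r = atanh(r) = ½·ln((1+0.61)/(1−0.61)) = 0.708921
SE(z) = 1/√(n−3) = 1/√49 = 0.142857
80% ⇒ z* = 1.282; margin = 1.282·0.142857 = 0.183143
CI on z-scale: (0.525778, 0.892064)
Back-transform: tanh(0.525778) = 0.482147, tanh(0.892064) = 0.712412

(0.482, 0.712)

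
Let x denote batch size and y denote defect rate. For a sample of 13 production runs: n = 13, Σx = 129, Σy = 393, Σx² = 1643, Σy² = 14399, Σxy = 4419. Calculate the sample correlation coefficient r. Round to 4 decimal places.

Numerator: nΣxy − (Σx)(Σy) = 13·4419 − (129)(393) = 6750
Denominator: √[(nΣx²−(Σx)²)(nΣy²−(Σy)²)]
  nΣx²−(Σx)² = 13·1643 − 16641 = 4718;  nΣy²−(Σy)² = 13·14399 − 154449 = 32738
  √(4718·32738) = √154457884 = 12428.1086
r = 6750 / 12428.1086 = 0.5431

0.5431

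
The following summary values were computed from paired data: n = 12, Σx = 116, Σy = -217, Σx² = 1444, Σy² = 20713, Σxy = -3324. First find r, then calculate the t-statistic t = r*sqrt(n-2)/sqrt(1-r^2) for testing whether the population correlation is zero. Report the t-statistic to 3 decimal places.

Numerator: nΣxy − (Σx)(Σy) = 12·(-3324) − (116)(-217) = -14716
Denominator: √[(nΣx²−(Σx)²)(nΣy²−(Σy)²)]
  nΣx²−(Σx)² = 12·1444 − 13456 = 3872;  nΣy²−(Σy)² = 12·20713 − 47089 = 201467
  √(3872·201467) = √780080224 = 27929.9163
r = -14716 / 27929.9163 = -0.5269
t = r·√(n−2)/√(1−r²) = -0.5269·√10 / √(1−0.277624) = -1.666204 / 0.849927 = -1.960

-1.960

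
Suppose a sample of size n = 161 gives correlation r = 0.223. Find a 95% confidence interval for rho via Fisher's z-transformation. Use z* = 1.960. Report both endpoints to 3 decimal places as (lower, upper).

z_r = atanh(0.223) = 0.226811;  SE = 1/√(n−3) = 1/√158 = 0.079556
z-limits: 0.226811 ± 1.960·0.079556 = 0.226811 ± 0.155930 = [0.070881, 0.382741]
ρ-limits: (tanh 0.070881, tanh 0.382741) = (0.071, 0.365)

(0.071, 0.365)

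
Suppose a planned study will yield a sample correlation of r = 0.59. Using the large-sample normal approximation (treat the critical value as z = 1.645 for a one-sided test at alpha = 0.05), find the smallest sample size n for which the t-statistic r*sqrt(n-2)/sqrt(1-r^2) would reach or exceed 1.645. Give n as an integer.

8

Need r·√(n−2)/√(1−r²) ≥ 1.645
√(n−2) ≥ 1.645·√(1−0.3481) / 0.59 = 1.645·0.807403 / 0.59 = 2.2511
n−2 ≥ 5.0675  ⇒  n ≥ 7.0675
Smallest integer n = 8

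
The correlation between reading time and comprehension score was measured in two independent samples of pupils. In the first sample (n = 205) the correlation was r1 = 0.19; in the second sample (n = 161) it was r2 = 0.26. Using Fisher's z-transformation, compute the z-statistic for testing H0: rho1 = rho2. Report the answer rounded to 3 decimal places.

-0.695

z1 = atanh(0.19) = 0.192337,  z2 = atanh(0.26) = 0.266108
SE = √(1/(n1−3) + 1/(n2−3)) = √(1/202 + 1/158) = √(0.0049505 + 0.0063291) = √0.0112796 = 0.106205
z = (z1 − z2)/SE = (0.192337 − 0.266108) / 0.106205 = -0.073771 / 0.106205 = -0.695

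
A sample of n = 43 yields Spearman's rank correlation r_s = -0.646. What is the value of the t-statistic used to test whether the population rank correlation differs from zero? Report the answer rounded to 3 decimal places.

-5.419

1 − r_s² = 1 − 0.417316 = 0.582684;  √(1−r_s²) = 0.763337
√(n−2) = √41 = 6.403124
t = r_s·√(n−2)/√(1−r_s²) = -0.646 · 6.403124 / 0.763337 = -5.419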